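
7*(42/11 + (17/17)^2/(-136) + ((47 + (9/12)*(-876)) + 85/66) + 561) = -1379203/4488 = -307.31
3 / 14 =0.21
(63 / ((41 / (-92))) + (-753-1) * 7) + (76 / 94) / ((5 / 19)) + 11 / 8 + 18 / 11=-4589813669 / 847880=-5413.28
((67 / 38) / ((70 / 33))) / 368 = 2211 / 978880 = 0.00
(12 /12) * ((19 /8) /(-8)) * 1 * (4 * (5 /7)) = -95 /112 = -0.85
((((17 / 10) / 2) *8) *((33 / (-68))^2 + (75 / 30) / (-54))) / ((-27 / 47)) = -1110281 / 495720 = -2.24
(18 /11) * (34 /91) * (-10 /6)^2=1700 /1001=1.70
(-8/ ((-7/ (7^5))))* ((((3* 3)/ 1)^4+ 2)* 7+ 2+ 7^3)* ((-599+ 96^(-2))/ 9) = -306747495269369/ 5184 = -59171970538.07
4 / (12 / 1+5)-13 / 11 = -177 / 187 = -0.95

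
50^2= 2500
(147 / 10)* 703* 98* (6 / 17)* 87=2643256098 / 85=31097130.56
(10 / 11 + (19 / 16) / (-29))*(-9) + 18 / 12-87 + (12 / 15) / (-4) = -2386459 / 25520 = -93.51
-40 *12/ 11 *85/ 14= -20400/ 77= -264.94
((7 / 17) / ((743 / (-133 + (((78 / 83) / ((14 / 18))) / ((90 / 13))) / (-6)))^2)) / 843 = 199124288067 / 12717070929427900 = 0.00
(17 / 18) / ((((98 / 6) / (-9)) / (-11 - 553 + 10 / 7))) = 100419 / 343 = 292.77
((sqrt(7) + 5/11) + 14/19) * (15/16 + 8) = 3237/304 + 143 * sqrt(7)/16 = 34.29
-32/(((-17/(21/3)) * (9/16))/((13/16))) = 2912/153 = 19.03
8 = 8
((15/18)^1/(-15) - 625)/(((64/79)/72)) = -888829/16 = -55551.81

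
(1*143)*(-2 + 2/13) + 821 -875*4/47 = 22679/47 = 482.53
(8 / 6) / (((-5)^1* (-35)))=4 / 525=0.01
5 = 5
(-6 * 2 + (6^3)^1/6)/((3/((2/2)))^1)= 8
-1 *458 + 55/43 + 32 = -18263/43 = -424.72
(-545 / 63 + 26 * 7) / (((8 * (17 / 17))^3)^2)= 0.00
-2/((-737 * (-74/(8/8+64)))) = -65/27269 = -0.00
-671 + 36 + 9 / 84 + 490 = -4057 / 28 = -144.89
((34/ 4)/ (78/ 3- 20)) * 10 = 85/ 6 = 14.17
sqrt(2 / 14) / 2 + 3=sqrt(7) / 14 + 3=3.19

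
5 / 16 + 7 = 117 / 16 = 7.31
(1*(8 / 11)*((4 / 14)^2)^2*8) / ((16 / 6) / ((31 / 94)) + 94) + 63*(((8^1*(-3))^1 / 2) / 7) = -13540238220 / 125373017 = -108.00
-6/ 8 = -3/ 4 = -0.75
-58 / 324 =-29 / 162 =-0.18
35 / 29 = 1.21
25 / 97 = 0.26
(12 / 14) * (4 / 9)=8 / 21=0.38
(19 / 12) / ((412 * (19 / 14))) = 7 / 2472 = 0.00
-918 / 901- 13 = -743 / 53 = -14.02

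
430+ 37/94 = 40457/94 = 430.39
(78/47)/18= 13/141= 0.09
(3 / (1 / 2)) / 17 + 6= 108 / 17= 6.35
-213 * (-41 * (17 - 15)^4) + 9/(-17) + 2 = 2375401/17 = 139729.47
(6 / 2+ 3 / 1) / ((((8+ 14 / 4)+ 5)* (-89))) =-4 / 979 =-0.00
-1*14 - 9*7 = -77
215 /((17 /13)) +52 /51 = 8437 /51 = 165.43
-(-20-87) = 107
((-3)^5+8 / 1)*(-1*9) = 2115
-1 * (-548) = 548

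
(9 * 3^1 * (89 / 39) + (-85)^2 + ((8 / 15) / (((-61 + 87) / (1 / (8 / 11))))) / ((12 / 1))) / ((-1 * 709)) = -34101371 / 3318120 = -10.28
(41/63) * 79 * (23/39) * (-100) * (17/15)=-25328980/7371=-3436.30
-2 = -2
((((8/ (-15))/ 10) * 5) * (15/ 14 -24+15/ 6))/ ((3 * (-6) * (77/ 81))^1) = -0.32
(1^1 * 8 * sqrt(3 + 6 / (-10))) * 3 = 48 * sqrt(15) / 5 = 37.18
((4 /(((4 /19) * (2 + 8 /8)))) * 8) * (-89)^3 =-107155288 /3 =-35718429.33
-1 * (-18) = 18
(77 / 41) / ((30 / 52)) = 2002 / 615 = 3.26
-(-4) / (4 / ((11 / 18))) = 11 / 18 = 0.61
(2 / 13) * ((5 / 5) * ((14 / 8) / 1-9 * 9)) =-317 / 26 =-12.19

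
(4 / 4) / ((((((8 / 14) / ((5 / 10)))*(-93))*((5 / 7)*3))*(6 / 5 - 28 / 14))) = 49 / 8928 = 0.01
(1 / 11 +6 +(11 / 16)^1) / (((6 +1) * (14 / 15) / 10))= 89475 / 8624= 10.38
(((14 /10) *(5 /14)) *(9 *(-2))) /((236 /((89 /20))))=-801 /4720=-0.17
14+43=57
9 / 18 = 1 / 2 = 0.50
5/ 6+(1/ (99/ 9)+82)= 5473/ 66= 82.92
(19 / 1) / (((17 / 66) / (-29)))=-2139.18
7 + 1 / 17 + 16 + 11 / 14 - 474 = -107137 / 238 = -450.16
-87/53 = -1.64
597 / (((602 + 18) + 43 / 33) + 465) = 0.55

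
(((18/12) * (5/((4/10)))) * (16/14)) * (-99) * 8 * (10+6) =-1900800/7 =-271542.86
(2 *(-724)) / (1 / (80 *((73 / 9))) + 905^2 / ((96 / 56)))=-25368960 / 8370435527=-0.00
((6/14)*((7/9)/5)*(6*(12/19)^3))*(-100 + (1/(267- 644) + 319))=285334272/12929215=22.07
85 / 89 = 0.96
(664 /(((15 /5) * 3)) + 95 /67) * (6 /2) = 45343 /201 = 225.59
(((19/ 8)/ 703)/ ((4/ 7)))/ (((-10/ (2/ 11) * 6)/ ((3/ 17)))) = -7/ 2214080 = -0.00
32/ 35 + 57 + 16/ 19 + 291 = 232588/ 665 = 349.76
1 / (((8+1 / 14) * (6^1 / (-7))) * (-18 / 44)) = 1078 / 3051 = 0.35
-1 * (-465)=465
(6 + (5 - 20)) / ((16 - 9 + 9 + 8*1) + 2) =-9 / 26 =-0.35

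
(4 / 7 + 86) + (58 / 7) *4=838 / 7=119.71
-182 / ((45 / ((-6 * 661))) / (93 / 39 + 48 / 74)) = 27003172 / 555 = 48654.36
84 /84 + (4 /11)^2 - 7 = -710 /121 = -5.87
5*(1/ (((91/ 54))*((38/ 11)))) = 1485/ 1729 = 0.86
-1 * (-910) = 910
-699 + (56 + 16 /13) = -8343 /13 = -641.77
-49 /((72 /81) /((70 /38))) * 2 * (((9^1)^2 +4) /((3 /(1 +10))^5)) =-23477209525 /2052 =-11441135.25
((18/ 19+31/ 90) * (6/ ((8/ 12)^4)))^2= 3557287449/ 2310400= 1539.68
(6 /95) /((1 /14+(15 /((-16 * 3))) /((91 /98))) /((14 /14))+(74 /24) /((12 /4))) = 39312 /474715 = 0.08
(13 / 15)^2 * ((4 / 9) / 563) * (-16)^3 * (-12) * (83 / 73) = 919273472 / 27741825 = 33.14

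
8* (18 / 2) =72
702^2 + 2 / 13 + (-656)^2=12000822 / 13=923140.15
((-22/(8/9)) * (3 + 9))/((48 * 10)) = -99/160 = -0.62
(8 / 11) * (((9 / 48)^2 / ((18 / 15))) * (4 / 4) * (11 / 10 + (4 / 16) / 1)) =81 / 2816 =0.03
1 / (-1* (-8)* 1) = 1 / 8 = 0.12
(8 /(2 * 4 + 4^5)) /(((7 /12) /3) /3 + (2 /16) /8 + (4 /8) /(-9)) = 576 /1849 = 0.31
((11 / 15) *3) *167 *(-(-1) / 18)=1837 / 90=20.41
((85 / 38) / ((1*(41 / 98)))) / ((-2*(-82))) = 4165 / 127756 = 0.03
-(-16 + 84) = -68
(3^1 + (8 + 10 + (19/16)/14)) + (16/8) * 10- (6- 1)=8083/224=36.08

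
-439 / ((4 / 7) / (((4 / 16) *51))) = -156723 / 16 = -9795.19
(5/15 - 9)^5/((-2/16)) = 95051008/243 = 391156.41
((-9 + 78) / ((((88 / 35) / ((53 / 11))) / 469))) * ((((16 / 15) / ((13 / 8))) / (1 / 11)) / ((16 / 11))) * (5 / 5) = 4001977 / 13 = 307844.38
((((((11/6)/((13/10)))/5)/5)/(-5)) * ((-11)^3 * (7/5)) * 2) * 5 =204974/975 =210.23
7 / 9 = 0.78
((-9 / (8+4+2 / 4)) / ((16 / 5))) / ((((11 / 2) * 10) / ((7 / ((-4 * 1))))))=63 / 8800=0.01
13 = 13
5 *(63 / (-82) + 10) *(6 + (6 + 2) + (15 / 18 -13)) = 41635 / 492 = 84.62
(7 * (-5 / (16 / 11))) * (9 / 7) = -495 / 16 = -30.94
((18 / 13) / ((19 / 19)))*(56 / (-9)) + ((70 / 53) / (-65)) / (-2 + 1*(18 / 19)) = -59227 / 6890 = -8.60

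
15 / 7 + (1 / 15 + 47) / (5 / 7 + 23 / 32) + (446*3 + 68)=48568463 / 33705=1440.99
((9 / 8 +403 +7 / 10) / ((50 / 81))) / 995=1311633 / 1990000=0.66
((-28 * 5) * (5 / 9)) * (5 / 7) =-500 / 9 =-55.56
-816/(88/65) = -6630/11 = -602.73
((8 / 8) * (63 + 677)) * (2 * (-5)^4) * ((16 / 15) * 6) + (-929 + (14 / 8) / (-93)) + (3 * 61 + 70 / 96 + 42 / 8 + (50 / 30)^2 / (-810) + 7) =2140312223351 / 361584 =5919266.96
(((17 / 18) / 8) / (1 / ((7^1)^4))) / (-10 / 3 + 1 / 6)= -40817 / 456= -89.51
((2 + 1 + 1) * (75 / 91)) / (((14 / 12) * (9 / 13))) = 4.08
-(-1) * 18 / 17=18 / 17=1.06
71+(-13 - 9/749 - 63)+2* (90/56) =-2693/1498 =-1.80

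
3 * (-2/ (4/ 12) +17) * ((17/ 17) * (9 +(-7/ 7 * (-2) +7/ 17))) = 376.59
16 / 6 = 8 / 3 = 2.67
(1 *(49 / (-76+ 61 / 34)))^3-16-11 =-438250277305 / 16060229667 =-27.29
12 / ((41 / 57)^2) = 38988 / 1681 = 23.19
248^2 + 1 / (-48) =2952191 / 48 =61503.98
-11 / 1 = -11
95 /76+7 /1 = 33 /4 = 8.25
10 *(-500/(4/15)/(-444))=3125/74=42.23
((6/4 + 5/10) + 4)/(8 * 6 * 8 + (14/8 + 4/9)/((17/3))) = 1224/78415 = 0.02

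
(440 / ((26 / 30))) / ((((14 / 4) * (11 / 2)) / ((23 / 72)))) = 2300 / 273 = 8.42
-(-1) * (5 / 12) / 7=5 / 84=0.06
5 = 5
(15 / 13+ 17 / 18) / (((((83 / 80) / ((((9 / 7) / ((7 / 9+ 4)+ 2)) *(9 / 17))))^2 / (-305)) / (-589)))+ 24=275087257231128 / 77361217297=3555.88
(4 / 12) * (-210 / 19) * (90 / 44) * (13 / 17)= -20475 / 3553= -5.76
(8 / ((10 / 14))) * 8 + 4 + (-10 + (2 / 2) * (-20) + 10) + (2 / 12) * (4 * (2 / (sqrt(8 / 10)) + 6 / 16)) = 2 * sqrt(5) / 3 + 1477 / 20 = 75.34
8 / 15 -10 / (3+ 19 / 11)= -1.58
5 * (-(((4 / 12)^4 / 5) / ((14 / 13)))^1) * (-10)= 65 / 567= 0.11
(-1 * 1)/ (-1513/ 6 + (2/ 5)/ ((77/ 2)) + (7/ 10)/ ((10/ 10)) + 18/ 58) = 33495/ 8412133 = 0.00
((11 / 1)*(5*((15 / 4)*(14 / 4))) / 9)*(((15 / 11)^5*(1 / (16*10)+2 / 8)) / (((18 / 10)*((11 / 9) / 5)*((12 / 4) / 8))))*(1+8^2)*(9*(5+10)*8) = 26561513671875 / 644204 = 41231525.53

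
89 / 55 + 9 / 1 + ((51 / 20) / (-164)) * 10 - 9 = 26387 / 18040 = 1.46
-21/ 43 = -0.49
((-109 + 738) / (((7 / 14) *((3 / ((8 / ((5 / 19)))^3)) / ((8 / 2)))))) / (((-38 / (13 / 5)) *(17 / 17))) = -6045485056 / 1875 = -3224258.70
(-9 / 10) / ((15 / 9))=-27 / 50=-0.54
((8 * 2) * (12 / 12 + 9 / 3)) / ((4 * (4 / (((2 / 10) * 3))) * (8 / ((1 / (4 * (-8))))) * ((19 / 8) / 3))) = -0.01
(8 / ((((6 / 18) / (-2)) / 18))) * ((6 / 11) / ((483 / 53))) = -91584 / 1771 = -51.71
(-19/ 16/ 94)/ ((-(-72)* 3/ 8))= -19/ 40608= -0.00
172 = 172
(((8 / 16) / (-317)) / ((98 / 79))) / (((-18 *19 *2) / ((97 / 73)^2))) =743311 / 226473376752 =0.00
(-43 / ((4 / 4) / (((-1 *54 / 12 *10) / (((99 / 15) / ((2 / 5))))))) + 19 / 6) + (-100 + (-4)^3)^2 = 1783085 / 66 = 27016.44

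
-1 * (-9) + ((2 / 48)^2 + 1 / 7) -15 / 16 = 33091 / 4032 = 8.21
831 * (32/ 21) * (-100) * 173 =-21906742.86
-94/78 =-47/39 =-1.21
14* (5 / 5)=14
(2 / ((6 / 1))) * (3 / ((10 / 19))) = 1.90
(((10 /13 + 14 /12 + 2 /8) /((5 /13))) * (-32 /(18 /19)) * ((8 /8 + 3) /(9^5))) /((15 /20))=-414656 /23914845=-0.02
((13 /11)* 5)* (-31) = -2015 /11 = -183.18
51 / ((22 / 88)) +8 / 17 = 3476 / 17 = 204.47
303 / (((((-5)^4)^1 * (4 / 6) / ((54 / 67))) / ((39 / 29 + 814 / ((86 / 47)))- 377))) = 2118036357 / 52218125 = 40.56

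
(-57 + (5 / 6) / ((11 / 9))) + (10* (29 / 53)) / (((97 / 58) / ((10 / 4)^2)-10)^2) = -816504593053 / 14512950144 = -56.26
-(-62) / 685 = 62 / 685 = 0.09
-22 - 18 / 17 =-392 / 17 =-23.06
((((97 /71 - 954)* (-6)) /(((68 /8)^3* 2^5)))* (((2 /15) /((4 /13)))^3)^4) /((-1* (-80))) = 1575812583429247397 /9886871676960000000000000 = 0.00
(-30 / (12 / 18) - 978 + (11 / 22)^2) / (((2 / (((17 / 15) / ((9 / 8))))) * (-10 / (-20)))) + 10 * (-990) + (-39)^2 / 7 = -10123823 / 945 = -10713.04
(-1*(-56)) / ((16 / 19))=66.50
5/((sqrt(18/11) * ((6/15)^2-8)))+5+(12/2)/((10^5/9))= 250027/50000-125 * sqrt(22)/1176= 4.50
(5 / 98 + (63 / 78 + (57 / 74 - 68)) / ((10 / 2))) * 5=-3118977 / 47138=-66.17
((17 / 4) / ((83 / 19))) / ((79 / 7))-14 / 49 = -36629 / 183596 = -0.20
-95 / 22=-4.32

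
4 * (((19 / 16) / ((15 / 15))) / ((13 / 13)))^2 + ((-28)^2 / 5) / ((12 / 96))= 403213 / 320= 1260.04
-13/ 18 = -0.72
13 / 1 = 13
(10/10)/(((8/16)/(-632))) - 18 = -1282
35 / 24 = 1.46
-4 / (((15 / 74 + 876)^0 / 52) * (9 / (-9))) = 208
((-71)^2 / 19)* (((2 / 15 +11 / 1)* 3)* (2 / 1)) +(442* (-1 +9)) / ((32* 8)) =26960099 / 1520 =17736.91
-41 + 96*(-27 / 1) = -2633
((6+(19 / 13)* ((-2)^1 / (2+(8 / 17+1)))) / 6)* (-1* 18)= -11868 / 767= -15.47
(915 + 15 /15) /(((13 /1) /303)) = 277548 /13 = 21349.85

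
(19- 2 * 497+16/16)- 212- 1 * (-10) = -1176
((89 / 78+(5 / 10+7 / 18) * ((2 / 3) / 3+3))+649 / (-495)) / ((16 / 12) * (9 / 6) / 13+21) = 2579 / 20250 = 0.13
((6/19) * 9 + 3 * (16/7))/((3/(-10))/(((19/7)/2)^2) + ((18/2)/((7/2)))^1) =20425/5072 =4.03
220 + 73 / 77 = 220.95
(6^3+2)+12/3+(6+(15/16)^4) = 14992833/65536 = 228.77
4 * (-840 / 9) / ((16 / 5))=-350 / 3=-116.67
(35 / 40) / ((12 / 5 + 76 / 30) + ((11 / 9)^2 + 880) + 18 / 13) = 36855 / 37394632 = 0.00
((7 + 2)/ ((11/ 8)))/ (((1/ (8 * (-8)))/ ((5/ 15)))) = -1536/ 11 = -139.64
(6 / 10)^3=27 / 125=0.22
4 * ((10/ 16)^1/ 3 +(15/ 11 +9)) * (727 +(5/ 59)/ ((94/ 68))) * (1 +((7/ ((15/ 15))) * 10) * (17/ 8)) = 1123534223023/ 244024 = 4604195.58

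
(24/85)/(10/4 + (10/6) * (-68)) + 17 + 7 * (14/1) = 6500231/56525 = 115.00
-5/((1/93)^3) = -4021785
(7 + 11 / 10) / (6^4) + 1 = 161 / 160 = 1.01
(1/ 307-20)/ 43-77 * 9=-9154432/ 13201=-693.47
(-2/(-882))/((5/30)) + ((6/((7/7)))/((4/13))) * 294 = 842753/147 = 5733.01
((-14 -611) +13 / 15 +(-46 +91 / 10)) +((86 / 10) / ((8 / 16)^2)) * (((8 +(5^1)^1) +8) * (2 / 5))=-372.07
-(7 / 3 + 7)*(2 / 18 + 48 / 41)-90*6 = -611024 / 1107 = -551.96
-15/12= -5/4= -1.25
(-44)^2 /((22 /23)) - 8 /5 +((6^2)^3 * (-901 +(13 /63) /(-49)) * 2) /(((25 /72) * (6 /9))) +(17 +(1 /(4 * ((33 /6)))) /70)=-27407058568907 /75460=-363199822.01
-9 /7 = -1.29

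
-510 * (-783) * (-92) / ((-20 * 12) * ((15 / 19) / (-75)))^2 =-5756314.22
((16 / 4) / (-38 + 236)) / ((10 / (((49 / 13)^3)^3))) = 1628413597910449 / 5249227189635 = 310.22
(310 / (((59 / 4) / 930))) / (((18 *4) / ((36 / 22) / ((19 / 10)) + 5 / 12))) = 77000125 / 221958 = 346.91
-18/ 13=-1.38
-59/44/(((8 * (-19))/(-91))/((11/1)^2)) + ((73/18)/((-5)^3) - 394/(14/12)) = -2082220969/4788000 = -434.88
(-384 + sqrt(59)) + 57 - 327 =-646.32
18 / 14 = 9 / 7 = 1.29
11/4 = 2.75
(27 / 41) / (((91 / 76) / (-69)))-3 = -152781 / 3731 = -40.95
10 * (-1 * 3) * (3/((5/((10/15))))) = -12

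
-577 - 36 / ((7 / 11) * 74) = -149641 / 259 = -577.76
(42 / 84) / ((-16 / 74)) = -37 / 16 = -2.31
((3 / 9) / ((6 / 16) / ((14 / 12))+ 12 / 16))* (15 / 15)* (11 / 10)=77 / 225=0.34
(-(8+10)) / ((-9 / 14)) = 28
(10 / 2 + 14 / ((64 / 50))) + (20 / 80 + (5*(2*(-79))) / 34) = -1917 / 272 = -7.05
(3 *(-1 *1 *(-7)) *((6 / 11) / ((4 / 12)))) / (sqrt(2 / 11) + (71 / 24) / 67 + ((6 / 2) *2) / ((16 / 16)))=843920208 / 147696749 - 139625856 *sqrt(22) / 1624664239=5.31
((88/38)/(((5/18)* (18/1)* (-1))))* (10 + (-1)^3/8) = -869/190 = -4.57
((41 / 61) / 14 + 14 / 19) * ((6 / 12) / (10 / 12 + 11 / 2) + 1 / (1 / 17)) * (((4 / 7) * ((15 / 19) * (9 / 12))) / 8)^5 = 1525127721046875 / 840820338133338816512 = 0.00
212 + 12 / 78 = 2758 / 13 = 212.15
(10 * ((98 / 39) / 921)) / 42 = 0.00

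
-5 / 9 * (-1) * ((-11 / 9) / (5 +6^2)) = -55 / 3321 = -0.02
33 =33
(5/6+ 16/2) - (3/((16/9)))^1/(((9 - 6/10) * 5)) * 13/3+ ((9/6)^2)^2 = 9221/672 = 13.72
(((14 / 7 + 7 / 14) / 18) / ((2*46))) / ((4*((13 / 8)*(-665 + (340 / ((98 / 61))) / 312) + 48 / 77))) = -2695 / 7704066522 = -0.00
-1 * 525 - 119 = -644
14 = 14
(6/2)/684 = 1/228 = 0.00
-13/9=-1.44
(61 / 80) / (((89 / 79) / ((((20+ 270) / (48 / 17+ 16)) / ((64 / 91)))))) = 216194797 / 14581760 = 14.83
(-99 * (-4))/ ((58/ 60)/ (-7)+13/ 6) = 13860/ 71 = 195.21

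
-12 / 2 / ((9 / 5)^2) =-50 / 27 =-1.85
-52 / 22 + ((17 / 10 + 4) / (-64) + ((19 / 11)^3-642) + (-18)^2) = -268584667 / 851840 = -315.30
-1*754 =-754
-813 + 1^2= -812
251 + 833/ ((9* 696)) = 1573097/ 6264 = 251.13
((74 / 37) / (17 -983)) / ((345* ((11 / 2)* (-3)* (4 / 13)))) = 13 / 10997910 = 0.00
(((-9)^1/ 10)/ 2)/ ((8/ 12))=-27/ 40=-0.68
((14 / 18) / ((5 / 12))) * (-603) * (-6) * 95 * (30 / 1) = 19247760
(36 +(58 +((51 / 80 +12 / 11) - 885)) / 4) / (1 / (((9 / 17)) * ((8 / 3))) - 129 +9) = 1798557 / 1259720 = 1.43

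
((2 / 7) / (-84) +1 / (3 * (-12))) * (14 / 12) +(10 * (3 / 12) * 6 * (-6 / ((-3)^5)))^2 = 4115 / 40824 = 0.10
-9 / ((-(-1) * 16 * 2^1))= -9 / 32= -0.28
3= 3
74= 74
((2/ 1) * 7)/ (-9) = -14/ 9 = -1.56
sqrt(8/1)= 2 * sqrt(2)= 2.83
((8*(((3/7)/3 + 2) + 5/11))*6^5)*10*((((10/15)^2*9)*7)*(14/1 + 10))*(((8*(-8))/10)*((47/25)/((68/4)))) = -143709437952/187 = -768499668.19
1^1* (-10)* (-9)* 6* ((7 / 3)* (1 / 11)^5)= 0.01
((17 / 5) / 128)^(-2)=409600 / 289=1417.30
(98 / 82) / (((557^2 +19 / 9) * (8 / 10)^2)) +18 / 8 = 824277357 / 366344512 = 2.25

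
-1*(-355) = 355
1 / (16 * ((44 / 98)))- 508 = -178767 / 352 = -507.86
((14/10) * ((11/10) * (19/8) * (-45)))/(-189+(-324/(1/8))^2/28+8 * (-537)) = -30723/43952560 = -0.00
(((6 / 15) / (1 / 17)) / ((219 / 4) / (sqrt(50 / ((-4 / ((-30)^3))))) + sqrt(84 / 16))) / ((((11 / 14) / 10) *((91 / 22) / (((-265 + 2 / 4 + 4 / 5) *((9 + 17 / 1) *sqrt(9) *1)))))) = -1291075200 / (73 *sqrt(15) + 1500 *sqrt(21)) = -180403.65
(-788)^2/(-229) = -620944/229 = -2711.55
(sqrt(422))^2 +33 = 455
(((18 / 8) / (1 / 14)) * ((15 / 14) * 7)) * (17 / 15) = 1071 / 4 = 267.75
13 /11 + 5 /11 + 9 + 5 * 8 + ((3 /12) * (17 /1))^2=12091 /176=68.70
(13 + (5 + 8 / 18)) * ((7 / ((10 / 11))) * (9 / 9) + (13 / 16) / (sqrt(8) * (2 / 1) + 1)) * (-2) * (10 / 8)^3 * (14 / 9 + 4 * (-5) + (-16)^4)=-11642598200425 / 321408-39765061375 * sqrt(2) / 80352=-36923609.11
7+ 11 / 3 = 10.67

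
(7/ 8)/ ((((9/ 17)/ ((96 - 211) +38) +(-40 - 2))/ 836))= -1915067/ 109974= -17.41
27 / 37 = 0.73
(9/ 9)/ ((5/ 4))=4/ 5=0.80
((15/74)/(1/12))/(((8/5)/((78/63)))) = 975/518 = 1.88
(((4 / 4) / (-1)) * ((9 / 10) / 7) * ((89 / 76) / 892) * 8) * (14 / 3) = -267 / 42370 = -0.01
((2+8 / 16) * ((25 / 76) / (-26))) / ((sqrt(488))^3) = -125 * sqrt(122) / 470572544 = -0.00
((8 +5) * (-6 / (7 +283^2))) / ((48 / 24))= -39 / 80096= -0.00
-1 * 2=-2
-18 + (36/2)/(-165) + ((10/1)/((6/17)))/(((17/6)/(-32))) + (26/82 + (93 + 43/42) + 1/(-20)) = -9236809/37884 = -243.82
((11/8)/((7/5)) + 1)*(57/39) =2109/728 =2.90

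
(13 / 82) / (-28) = -13 / 2296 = -0.01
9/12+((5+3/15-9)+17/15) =-23/12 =-1.92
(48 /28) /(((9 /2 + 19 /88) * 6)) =176 /2905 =0.06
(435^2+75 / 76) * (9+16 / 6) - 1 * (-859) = 167845659 / 76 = 2208495.51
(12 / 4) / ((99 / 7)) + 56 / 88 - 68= -67.15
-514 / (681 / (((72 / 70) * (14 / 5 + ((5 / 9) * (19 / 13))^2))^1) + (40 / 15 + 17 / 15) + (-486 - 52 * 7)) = 2434005880 / 3100786529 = 0.78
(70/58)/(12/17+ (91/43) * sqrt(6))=-2200310/68116157+ 39579995 * sqrt(6)/408696942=0.20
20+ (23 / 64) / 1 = 20.36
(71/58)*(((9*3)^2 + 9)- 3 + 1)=26128/29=900.97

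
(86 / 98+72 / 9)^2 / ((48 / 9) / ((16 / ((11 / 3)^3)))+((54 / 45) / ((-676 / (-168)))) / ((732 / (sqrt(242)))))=447949757549311875 / 93397644628081423 -191980160467875 * sqrt(2) / 146767727272699379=4.79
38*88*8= 26752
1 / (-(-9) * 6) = 1 / 54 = 0.02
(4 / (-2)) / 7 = -2 / 7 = -0.29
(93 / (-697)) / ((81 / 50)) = -1550 / 18819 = -0.08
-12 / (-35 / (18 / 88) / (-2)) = -54 / 385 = -0.14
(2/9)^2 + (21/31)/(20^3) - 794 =-15948878299/20088000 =-793.95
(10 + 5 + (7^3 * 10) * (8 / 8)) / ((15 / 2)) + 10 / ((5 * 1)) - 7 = 1363 / 3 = 454.33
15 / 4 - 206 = -809 / 4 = -202.25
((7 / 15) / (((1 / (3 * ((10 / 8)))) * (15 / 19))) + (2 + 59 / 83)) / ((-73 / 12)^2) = 294468 / 2211535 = 0.13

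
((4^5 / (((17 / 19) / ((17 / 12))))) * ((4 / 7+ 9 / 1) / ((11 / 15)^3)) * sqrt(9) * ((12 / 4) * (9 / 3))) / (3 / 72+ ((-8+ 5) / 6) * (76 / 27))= -777929.60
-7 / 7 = -1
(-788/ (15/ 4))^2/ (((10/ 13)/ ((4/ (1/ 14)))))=3214558.09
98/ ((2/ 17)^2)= 14161/ 2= 7080.50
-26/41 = -0.63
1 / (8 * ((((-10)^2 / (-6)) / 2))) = -3 / 200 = -0.02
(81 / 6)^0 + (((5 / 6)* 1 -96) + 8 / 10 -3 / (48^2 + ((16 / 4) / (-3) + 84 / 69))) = -222637789 / 2384520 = -93.37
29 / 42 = 0.69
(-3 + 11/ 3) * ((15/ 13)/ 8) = 5/ 52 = 0.10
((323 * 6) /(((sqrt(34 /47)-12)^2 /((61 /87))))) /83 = 87047854 /(2407 * (564-sqrt(1598))^2) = 0.13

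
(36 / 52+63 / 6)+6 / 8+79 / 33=24601 / 1716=14.34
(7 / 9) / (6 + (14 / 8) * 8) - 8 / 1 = -1433 / 180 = -7.96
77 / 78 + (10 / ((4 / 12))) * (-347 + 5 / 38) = -15420307 / 1482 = -10405.07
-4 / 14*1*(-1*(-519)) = -1038 / 7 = -148.29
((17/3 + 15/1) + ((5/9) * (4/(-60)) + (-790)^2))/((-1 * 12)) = -16851257/324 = -52010.05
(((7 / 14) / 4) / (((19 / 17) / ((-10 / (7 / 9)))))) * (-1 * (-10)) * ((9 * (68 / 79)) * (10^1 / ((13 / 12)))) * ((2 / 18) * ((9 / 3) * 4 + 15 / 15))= -1485.30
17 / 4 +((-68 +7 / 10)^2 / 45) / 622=12348679 / 2799000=4.41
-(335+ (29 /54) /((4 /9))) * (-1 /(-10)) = -8069 /240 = -33.62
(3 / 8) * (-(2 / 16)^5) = -3 / 262144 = -0.00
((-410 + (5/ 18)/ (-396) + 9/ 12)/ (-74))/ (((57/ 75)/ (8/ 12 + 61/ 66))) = 2552496625/ 220483296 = 11.58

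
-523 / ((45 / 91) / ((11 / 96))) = -523523 / 4320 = -121.19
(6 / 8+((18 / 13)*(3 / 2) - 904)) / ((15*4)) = -46861 / 3120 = -15.02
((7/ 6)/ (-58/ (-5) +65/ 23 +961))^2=648025/ 452988225936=0.00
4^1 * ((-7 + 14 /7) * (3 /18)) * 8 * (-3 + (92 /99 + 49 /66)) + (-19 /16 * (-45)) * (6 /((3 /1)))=338095 /2376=142.30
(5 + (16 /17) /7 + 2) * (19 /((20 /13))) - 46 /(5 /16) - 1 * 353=-980773 /2380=-412.09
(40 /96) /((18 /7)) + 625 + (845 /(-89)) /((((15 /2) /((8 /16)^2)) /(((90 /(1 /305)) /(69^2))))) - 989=-3718604909 /10169496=-365.66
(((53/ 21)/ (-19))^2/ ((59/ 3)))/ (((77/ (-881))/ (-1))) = 2474729/ 241083381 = 0.01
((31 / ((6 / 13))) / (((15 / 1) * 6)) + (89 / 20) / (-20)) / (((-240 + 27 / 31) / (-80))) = 0.18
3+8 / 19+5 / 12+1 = 1103 / 228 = 4.84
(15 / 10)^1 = 3 / 2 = 1.50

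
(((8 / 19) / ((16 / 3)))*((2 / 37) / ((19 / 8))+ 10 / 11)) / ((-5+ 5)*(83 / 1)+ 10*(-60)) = -3603 / 29385400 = -0.00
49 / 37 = 1.32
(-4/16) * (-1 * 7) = 7/4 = 1.75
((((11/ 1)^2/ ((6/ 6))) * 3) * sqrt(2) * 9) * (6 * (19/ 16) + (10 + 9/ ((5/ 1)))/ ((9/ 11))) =2815791 * sqrt(2)/ 40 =99553.25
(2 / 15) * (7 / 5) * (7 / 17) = 98 / 1275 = 0.08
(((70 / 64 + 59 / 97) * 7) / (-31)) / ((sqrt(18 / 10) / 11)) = -135597 * sqrt(5) / 96224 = -3.15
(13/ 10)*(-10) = -13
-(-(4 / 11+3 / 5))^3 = 148877 / 166375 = 0.89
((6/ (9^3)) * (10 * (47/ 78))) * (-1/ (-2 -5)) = 470/ 66339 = 0.01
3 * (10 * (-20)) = -600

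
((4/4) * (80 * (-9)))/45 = -16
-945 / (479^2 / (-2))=1890 / 229441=0.01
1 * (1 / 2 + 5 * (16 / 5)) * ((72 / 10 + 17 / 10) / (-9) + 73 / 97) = -22693 / 5820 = -3.90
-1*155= -155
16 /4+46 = 50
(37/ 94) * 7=259/ 94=2.76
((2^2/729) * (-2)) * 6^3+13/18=-89/54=-1.65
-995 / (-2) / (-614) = -0.81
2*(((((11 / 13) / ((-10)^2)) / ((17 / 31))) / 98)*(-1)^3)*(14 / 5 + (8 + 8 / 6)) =-341 / 89250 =-0.00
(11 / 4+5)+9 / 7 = 253 / 28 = 9.04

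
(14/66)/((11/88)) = 56/33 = 1.70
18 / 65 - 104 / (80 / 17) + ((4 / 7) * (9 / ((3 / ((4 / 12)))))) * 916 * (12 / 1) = 5695981 / 910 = 6259.32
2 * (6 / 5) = 12 / 5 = 2.40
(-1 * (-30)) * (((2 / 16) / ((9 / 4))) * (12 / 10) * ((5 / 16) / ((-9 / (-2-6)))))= 5 / 9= 0.56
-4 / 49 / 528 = -1 / 6468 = -0.00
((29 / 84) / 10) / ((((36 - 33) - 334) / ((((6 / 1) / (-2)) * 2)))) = 29 / 46340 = 0.00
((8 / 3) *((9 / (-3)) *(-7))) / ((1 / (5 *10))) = 2800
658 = 658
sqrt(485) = 22.02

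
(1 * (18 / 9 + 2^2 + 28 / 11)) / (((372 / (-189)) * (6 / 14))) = -6909 / 682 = -10.13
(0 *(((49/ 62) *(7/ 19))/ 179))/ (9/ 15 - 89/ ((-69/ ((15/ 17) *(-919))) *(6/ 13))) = 0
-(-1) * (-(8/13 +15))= -203/13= -15.62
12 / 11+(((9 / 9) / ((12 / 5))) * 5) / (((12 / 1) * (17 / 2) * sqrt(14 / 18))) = 25 * sqrt(7) / 2856+12 / 11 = 1.11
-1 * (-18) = 18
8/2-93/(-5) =113/5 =22.60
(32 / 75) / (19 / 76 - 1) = -0.57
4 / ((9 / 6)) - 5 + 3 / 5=-26 / 15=-1.73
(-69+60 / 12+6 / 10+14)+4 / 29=-7143 / 145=-49.26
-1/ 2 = -0.50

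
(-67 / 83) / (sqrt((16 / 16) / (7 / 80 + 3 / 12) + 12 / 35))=-201 * sqrt(82005) / 129646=-0.44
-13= -13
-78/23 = -3.39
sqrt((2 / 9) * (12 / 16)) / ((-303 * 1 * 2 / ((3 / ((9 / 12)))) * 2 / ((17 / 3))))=-17 * sqrt(6) / 5454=-0.01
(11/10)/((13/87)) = 957/130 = 7.36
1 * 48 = 48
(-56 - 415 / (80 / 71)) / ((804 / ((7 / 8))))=-15841 / 34304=-0.46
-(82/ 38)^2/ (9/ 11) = -18491/ 3249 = -5.69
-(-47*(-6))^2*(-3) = 238572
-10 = -10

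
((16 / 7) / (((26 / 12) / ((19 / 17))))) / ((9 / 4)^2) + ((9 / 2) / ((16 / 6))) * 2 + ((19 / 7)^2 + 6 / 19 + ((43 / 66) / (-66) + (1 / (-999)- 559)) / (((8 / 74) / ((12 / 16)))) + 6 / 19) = -166338419659369 / 43020065088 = -3866.53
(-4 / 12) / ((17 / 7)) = -7 / 51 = -0.14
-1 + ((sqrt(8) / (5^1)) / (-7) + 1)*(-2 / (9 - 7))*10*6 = -61 + 24*sqrt(2) / 7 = -56.15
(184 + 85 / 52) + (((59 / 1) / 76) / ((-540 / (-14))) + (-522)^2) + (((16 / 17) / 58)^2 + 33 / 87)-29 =17676886278712691 / 64835751240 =272641.03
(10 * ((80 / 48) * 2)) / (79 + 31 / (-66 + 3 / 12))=26300 / 61959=0.42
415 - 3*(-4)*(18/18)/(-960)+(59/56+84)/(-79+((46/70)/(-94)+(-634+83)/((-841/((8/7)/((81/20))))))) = 20170712621683/48732305360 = 413.91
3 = 3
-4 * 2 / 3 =-2.67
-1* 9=-9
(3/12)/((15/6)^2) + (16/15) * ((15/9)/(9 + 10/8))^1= 1969/9225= 0.21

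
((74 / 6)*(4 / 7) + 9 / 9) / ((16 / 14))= 7.04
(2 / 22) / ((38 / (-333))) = -0.80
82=82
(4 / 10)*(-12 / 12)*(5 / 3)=-2 / 3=-0.67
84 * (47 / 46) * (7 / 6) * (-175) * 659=-265593475 / 23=-11547542.39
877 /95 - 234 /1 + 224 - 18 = -1783 /95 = -18.77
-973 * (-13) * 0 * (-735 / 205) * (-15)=0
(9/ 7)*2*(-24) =-432/ 7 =-61.71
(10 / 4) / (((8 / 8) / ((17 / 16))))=2.66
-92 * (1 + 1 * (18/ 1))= -1748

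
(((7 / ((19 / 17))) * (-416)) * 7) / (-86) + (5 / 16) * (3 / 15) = 2773041 / 13072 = 212.14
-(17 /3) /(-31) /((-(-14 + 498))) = -17 /45012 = -0.00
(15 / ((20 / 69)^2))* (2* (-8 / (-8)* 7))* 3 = 299943 / 40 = 7498.58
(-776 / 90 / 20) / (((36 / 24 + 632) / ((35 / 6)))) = -97 / 24435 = -0.00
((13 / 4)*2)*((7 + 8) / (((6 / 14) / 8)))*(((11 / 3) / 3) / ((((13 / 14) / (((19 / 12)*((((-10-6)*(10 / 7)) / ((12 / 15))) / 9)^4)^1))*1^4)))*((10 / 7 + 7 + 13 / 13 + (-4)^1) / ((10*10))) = 1270720000000 / 60761421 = 20913.27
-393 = -393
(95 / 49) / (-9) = -95 / 441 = -0.22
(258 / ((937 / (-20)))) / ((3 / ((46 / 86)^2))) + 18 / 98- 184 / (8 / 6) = -273121963 / 1974259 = -138.34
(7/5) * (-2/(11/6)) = -84/55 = -1.53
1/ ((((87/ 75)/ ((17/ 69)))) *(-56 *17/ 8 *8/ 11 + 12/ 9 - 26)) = -935/ 489578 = -0.00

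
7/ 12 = 0.58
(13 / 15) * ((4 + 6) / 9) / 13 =2 / 27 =0.07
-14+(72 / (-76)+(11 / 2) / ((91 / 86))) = -16857 / 1729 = -9.75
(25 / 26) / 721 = 25 / 18746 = 0.00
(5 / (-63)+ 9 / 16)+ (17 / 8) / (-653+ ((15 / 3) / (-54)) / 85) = 0.48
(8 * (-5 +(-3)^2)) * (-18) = -576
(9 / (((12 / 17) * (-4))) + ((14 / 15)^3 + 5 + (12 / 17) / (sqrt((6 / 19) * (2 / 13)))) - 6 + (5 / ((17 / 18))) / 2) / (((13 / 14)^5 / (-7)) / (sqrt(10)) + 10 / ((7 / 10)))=-676031372249830912 / 13276725386350641309 - 58338256636175698 * sqrt(10) / 1659590673293830163625 + 2795664010048 * sqrt(7410) / 491730569864838567 + 4049565169664000 * sqrt(741) / 491730569864838567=0.17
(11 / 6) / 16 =11 / 96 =0.11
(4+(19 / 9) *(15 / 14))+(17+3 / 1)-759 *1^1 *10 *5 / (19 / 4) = -6354643 / 798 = -7963.21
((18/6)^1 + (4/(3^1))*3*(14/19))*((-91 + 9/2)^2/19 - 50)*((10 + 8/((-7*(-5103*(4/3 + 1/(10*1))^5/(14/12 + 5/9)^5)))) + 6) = 793222467350480899678/24245199431124651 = 32716.68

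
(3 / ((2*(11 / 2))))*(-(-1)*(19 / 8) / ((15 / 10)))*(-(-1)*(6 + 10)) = 6.91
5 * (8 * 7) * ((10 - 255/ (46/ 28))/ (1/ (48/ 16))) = -2805600/ 23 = -121982.61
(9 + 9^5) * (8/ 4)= 118116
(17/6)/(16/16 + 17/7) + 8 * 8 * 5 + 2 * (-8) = 43895/144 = 304.83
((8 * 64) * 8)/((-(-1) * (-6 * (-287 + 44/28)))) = 7168/2997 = 2.39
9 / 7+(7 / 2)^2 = 379 / 28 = 13.54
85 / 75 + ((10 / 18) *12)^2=2051 / 45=45.58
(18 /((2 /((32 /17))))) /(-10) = -144 /85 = -1.69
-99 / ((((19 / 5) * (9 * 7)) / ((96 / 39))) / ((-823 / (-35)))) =-289696 / 12103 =-23.94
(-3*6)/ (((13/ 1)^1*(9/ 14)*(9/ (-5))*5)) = 28/ 117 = 0.24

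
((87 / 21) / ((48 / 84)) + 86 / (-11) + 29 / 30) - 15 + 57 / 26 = -106471 / 8580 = -12.41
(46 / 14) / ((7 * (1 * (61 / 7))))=23 / 427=0.05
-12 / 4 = -3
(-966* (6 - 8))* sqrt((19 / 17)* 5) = 1932* sqrt(1615) / 17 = 4567.14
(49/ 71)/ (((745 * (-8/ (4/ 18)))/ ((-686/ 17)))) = 16807/ 16185870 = 0.00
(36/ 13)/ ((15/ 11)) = 132/ 65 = 2.03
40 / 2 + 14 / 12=127 / 6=21.17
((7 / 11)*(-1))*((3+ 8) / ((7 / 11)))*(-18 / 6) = 33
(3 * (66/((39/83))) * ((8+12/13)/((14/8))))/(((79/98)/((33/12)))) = 97858992/13351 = 7329.71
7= 7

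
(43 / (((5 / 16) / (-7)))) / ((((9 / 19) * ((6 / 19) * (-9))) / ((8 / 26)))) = 3477152 / 15795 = 220.14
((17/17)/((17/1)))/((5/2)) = 2/85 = 0.02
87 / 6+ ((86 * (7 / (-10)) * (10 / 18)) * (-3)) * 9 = 1835 / 2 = 917.50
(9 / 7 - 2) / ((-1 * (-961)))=-5 / 6727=-0.00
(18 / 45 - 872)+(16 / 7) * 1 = -30426 / 35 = -869.31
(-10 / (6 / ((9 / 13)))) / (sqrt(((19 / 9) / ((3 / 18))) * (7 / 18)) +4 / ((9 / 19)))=-540 / 3679 +135 * sqrt(399) / 69901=-0.11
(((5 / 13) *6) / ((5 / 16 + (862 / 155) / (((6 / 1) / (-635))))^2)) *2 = 132848640 / 9960565640077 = 0.00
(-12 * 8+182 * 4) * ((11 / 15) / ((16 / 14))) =6083 / 15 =405.53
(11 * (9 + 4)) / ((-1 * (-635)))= 143 / 635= 0.23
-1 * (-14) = 14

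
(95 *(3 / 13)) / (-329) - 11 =-11.07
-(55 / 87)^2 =-3025 / 7569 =-0.40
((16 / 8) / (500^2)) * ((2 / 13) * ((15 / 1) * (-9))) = -27 / 162500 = -0.00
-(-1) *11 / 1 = 11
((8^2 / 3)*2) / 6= 64 / 9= 7.11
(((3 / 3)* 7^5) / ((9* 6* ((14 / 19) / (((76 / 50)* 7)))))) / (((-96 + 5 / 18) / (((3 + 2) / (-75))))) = 6067327 / 1938375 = 3.13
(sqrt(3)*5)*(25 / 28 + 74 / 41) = 15485*sqrt(3) / 1148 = 23.36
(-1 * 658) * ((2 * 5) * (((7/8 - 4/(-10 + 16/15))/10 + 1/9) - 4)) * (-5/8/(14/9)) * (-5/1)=212932325/4288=49657.73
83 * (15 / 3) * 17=7055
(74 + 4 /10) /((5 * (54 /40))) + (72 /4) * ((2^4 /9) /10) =128 /9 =14.22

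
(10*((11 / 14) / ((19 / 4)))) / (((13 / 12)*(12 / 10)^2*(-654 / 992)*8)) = -341000 / 1696149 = -0.20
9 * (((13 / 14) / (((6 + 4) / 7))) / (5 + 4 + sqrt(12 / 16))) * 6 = 2106 / 535- 117 * sqrt(3) / 535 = 3.56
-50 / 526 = -25 / 263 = -0.10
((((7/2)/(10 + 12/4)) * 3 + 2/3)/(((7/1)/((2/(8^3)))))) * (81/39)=1035/605696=0.00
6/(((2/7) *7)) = 3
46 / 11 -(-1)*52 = 56.18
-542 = -542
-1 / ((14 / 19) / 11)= -209 / 14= -14.93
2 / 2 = 1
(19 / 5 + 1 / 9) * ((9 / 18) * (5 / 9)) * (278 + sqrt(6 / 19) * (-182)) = 24464 / 81- 16016 * sqrt(114) / 1539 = 190.91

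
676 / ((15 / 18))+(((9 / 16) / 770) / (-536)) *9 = 5356775343 / 6603520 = 811.20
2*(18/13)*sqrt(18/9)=36*sqrt(2)/13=3.92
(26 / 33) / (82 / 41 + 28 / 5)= 65 / 627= 0.10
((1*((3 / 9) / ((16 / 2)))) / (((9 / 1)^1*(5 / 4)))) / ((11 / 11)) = 1 / 270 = 0.00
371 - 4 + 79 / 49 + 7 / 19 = 343521 / 931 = 368.98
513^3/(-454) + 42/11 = -1485043599/4994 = -297365.56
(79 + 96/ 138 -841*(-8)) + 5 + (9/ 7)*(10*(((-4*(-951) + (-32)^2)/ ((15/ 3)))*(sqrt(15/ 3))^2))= 11090804/ 161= 68886.98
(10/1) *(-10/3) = -100/3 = -33.33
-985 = -985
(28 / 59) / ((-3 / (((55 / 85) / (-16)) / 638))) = 7 / 698088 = 0.00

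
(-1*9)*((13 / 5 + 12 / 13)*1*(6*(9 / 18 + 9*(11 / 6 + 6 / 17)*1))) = -4241538 / 1105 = -3838.50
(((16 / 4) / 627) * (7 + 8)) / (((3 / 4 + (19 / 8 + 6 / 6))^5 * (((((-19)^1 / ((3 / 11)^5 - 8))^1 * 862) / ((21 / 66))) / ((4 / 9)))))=0.00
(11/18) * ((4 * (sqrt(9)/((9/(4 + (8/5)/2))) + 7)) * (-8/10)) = -3784/225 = -16.82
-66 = -66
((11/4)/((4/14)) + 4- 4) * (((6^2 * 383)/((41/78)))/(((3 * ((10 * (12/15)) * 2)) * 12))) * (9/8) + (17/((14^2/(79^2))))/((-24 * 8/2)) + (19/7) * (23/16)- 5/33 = 16674018833/33944064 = 491.22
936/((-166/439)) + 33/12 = -820895/332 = -2472.58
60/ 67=0.90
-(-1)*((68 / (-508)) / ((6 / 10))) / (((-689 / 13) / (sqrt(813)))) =0.12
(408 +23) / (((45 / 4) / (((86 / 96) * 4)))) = 137.28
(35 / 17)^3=42875 / 4913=8.73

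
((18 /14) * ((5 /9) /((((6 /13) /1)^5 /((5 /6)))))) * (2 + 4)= 9282325 /54432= 170.53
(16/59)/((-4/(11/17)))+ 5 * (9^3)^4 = 1416384125452171/1003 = 1412147682404.96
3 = 3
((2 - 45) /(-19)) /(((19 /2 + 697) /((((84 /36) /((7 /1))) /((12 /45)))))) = 215 /53694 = 0.00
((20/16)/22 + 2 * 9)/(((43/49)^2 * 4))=3815189/650848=5.86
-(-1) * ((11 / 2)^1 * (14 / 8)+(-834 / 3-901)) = -9355 / 8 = -1169.38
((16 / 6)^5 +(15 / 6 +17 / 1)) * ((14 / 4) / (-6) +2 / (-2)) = -1425247 / 5832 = -244.38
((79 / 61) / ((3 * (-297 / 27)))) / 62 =-79 / 124806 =-0.00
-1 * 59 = -59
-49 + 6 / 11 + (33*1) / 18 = -3077 / 66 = -46.62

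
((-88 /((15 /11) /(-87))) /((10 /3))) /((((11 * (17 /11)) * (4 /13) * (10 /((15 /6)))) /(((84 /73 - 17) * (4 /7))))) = -158336607 /217175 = -729.07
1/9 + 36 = 325/9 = 36.11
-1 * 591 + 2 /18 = -590.89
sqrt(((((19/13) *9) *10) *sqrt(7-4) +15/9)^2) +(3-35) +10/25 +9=-314/15 +1710 *sqrt(3)/13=206.90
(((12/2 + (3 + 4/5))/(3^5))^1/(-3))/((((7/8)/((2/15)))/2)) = -224/54675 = -0.00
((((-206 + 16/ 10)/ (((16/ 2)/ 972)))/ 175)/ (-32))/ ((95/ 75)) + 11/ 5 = 86657/ 15200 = 5.70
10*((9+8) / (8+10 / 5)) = 17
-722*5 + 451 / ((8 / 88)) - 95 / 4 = 5309 / 4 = 1327.25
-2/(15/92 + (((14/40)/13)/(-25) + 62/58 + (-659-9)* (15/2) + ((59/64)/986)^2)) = 0.00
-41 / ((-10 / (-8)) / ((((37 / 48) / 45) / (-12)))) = 1517 / 32400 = 0.05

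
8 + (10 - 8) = 10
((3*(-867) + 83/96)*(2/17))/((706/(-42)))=1747291/96016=18.20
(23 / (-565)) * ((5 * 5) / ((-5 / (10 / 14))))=115 / 791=0.15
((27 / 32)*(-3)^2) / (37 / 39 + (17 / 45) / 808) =14357655 / 1794644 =8.00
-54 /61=-0.89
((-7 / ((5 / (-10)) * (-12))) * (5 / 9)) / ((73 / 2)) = -35 / 1971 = -0.02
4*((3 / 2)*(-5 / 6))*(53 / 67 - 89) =29550 / 67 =441.04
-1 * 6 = -6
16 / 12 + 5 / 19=91 / 57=1.60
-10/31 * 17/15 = -34/93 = -0.37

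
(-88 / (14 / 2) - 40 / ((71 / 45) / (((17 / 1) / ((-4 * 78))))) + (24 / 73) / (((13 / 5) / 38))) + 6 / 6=-2539854 / 471653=-5.39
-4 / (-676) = 1 / 169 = 0.01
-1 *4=-4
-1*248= -248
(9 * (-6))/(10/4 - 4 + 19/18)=243/2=121.50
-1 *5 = -5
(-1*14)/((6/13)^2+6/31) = -36673/1065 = -34.43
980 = 980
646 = 646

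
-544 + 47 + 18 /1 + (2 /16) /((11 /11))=-3831 /8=-478.88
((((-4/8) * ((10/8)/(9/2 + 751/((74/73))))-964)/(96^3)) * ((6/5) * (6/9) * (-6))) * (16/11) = 0.01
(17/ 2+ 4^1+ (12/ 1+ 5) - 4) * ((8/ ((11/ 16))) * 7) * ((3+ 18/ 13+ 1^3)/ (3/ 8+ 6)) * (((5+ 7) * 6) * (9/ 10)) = 16257024/ 143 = 113685.48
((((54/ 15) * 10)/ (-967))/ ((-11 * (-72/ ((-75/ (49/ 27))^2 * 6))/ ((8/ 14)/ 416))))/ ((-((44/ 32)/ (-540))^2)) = 28697814000000/ 281214740807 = 102.05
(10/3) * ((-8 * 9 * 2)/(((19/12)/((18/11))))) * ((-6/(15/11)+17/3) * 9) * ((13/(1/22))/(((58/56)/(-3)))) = 135862272/29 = 4684905.93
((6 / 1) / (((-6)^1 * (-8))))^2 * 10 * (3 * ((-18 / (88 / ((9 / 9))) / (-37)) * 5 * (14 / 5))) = 945 / 26048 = 0.04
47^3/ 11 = 103823/ 11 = 9438.45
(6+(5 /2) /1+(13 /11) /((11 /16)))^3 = 15124197817 /14172488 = 1067.15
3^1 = 3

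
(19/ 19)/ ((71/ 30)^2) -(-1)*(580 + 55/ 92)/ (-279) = -27351535/ 14376932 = -1.90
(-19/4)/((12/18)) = -57/8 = -7.12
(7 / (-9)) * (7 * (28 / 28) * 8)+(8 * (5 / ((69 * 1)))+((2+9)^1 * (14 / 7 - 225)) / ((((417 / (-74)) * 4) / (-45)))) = -284285993 / 57546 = -4940.15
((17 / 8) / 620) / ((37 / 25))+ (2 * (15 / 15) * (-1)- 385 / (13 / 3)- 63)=-73406895 / 477152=-153.84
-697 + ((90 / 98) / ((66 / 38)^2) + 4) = -4106992 / 5929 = -692.70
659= 659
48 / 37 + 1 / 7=373 / 259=1.44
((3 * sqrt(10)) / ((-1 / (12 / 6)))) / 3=-6.32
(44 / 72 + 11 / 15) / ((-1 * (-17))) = 121 / 1530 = 0.08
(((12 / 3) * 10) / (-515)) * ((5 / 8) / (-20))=1 / 412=0.00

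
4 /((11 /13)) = 52 /11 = 4.73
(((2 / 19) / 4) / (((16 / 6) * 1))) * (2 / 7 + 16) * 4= 9 / 14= 0.64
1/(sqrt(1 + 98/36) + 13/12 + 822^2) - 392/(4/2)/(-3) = 12885676857619736/197229743352915 - 24*sqrt(134)/65743247784305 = 65.33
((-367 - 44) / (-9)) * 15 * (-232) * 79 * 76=-954155680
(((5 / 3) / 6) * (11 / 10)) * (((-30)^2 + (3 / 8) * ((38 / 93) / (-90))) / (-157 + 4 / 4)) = -110483791 / 62674560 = -1.76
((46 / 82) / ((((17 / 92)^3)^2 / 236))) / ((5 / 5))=3291294947295232 / 989640329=3325748.61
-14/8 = -7/4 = -1.75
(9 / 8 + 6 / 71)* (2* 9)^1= 6183 / 284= 21.77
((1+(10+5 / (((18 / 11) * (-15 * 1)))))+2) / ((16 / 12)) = 691 / 72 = 9.60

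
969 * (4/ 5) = 3876/ 5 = 775.20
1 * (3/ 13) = 3/ 13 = 0.23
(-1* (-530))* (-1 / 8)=-265 / 4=-66.25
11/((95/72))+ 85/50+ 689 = 132817/190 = 699.04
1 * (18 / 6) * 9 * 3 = 81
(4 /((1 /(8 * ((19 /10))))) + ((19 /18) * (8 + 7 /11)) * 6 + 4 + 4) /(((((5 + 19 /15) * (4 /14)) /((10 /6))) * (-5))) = -142639 /6204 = -22.99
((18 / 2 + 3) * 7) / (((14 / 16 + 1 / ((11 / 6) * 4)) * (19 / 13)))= 96096 / 1691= 56.83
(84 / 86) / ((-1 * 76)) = -21 / 1634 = -0.01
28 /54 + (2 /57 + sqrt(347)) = 284 /513 + sqrt(347) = 19.18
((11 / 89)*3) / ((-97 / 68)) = -2244 / 8633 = -0.26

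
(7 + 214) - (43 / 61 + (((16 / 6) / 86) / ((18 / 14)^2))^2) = 1467180010862 / 6660077661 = 220.29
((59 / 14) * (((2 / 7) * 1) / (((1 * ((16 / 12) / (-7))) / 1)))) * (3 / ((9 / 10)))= -295 / 14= -21.07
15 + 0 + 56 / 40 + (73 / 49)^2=223527 / 12005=18.62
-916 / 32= -229 / 8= -28.62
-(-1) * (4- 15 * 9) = -131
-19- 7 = -26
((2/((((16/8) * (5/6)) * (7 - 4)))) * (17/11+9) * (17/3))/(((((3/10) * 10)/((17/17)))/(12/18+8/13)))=39440/3861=10.21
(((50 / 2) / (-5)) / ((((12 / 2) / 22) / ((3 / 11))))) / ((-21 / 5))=25 / 21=1.19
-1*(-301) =301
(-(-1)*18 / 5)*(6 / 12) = 9 / 5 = 1.80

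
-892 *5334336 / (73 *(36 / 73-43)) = 4758227712 / 3103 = 1533428.20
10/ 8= 5/ 4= 1.25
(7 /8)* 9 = 63 /8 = 7.88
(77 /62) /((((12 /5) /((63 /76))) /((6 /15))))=1617 /9424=0.17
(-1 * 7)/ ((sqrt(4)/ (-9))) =63/ 2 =31.50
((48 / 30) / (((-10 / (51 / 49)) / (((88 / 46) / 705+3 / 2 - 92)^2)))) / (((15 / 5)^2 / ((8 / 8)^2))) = -2988256364057 / 19719466875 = -151.54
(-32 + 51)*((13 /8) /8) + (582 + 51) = 40759 /64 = 636.86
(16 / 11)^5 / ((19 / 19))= 6.51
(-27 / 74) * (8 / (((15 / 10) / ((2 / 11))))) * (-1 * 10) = 1440 / 407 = 3.54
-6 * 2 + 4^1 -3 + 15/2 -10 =-27/2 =-13.50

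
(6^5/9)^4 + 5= 557256278021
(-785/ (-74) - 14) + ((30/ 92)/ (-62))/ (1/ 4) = -180073/ 52762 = -3.41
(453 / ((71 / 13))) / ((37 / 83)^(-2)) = 16.48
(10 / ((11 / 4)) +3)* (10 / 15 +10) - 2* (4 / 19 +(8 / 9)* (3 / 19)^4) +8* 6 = 509042792 / 4300593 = 118.37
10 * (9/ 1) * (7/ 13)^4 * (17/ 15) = 244902/ 28561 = 8.57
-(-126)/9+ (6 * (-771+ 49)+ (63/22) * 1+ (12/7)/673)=-447229099/103642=-4315.13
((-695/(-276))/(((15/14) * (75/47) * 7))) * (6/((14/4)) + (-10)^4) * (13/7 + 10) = 825287758/33075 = 24952.01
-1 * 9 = -9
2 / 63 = 0.03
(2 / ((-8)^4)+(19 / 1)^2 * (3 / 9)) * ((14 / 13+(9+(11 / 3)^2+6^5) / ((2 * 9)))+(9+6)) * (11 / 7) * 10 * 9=9619653743645 / 1257984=7646880.84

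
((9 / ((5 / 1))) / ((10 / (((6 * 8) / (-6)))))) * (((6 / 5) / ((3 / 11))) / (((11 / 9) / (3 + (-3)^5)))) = 31104 / 25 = 1244.16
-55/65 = -11/13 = -0.85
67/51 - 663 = -33746/51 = -661.69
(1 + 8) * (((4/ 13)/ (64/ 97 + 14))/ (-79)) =-194/ 81133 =-0.00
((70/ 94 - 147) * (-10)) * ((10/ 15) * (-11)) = -1512280/ 141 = -10725.39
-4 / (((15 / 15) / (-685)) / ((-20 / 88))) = -6850 / 11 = -622.73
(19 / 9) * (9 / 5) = 19 / 5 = 3.80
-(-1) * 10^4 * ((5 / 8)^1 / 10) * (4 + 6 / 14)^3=18619375 / 343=54283.89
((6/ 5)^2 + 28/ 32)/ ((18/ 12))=463/ 300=1.54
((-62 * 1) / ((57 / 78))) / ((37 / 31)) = -49972 / 703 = -71.08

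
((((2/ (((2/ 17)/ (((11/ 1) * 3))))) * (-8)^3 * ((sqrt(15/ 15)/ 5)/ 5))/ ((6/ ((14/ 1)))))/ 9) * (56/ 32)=-1172864/ 225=-5212.73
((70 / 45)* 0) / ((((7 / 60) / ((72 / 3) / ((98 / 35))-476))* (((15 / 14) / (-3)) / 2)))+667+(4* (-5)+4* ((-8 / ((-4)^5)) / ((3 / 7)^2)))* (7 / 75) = 14367223 / 21600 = 665.15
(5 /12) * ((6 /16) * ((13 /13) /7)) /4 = 5 /896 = 0.01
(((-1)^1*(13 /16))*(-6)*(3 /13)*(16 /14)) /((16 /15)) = 135 /112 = 1.21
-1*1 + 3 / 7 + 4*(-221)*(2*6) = -74260 / 7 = -10608.57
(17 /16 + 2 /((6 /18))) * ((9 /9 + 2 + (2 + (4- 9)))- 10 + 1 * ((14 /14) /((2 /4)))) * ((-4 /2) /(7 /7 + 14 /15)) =1695 /29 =58.45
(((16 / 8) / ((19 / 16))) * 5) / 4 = 40 / 19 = 2.11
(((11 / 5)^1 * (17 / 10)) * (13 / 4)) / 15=2431 / 3000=0.81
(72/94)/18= 2/47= 0.04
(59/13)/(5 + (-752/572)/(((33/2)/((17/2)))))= 21417/20399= 1.05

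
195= 195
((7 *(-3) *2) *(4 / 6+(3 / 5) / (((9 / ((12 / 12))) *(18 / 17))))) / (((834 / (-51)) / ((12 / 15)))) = 46886 / 31275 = 1.50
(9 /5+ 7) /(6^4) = 11 /1620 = 0.01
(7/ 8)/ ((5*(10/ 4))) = 7/ 100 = 0.07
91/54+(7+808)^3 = 29232542341/54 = 541343376.69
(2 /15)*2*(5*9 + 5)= 40 /3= 13.33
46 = 46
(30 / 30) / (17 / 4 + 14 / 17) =68 / 345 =0.20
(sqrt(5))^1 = sqrt(5) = 2.24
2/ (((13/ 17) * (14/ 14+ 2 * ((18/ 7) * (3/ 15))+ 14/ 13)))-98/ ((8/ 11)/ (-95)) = 12802.09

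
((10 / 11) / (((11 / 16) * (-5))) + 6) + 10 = 1904 / 121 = 15.74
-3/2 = -1.50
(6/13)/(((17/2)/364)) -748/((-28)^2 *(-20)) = 1320299/66640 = 19.81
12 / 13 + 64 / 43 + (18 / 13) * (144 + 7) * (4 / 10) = 240488 / 2795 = 86.04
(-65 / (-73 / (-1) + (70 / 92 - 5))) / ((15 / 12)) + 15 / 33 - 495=-17233032 / 34793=-495.30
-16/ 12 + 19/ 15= -1/ 15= -0.07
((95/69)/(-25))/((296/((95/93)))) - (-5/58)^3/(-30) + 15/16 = 43420125391/46325247048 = 0.94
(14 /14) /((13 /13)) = 1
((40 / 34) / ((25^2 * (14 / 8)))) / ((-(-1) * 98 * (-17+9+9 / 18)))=-16 / 10933125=-0.00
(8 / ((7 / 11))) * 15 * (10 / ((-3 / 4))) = -17600 / 7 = -2514.29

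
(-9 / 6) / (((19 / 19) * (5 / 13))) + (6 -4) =-19 / 10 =-1.90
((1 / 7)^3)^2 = 1 / 117649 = 0.00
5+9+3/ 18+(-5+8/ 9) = 181/ 18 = 10.06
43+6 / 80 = 1723 / 40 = 43.08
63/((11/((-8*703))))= -354312/11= -32210.18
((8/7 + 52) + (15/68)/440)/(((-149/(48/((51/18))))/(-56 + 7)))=296.08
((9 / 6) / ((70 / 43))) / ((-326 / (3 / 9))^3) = -43 / 43653929760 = -0.00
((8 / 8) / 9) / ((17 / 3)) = 1 / 51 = 0.02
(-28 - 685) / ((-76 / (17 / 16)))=9.97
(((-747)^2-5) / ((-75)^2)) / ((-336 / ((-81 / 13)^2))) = -33898743 / 2957500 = -11.46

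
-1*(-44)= 44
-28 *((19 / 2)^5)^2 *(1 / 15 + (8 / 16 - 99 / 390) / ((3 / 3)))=-2617965292081027 / 49920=-52443214985.60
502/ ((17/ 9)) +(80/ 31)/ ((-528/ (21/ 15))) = 4621795/ 17391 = 265.76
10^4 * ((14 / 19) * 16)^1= 2240000 / 19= 117894.74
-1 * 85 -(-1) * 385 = 300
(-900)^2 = 810000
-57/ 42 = -19/ 14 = -1.36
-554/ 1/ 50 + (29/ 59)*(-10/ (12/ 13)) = -145183/ 8850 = -16.40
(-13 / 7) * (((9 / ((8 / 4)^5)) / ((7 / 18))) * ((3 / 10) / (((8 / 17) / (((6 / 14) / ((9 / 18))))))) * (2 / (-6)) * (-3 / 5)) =-0.15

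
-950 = -950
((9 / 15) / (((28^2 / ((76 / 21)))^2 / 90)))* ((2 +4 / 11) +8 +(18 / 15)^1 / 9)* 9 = 1406817 / 12941390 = 0.11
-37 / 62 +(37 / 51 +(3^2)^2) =256529 / 3162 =81.13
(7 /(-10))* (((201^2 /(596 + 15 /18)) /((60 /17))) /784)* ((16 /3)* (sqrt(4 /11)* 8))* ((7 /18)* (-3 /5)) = 152626* sqrt(11) /4923875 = 0.10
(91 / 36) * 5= 455 / 36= 12.64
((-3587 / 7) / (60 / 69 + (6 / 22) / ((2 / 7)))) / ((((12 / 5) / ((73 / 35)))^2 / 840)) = -24180630595 / 135681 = -178216.78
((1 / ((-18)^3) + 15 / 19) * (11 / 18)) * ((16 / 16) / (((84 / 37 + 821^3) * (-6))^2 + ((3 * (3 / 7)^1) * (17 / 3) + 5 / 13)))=119853843109 / 2739365039430803895404058549792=0.00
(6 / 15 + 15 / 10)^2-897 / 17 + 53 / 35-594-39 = -8099621 / 11900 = -680.64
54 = 54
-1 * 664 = -664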